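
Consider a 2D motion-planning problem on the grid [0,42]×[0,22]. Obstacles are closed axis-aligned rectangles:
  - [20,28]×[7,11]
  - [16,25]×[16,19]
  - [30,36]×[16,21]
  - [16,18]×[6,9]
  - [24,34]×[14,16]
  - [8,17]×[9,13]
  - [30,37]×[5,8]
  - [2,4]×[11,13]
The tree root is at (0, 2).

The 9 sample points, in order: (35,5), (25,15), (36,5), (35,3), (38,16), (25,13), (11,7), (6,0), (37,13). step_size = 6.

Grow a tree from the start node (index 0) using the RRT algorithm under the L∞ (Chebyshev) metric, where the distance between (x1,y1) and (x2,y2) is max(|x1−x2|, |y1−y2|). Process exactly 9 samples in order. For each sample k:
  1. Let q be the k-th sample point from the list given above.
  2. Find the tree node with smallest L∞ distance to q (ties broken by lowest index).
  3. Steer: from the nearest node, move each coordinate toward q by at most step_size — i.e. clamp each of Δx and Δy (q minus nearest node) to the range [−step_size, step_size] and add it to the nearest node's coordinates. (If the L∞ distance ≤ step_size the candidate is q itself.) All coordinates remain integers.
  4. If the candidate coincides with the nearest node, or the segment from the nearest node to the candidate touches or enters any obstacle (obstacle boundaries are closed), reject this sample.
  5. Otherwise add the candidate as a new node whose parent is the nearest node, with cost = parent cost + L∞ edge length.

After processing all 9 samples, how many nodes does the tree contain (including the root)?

Node count: 6

1. q=(35,5) nearest=0 d=35 new=(6,5) → add node 1 parent=0 cost=6
2. q=(25,15) nearest=1 d=19 new=(12,11) → blocked by [8,17]×[9,13], reject
3. q=(36,5) nearest=1 d=30 new=(12,5) → add node 2 parent=1 cost=12
4. q=(35,3) nearest=2 d=23 new=(18,3) → add node 3 parent=2 cost=18
5. q=(38,16) nearest=3 d=20 new=(24,9) → blocked by [20,28]×[7,11], reject
6. q=(25,13) nearest=3 d=10 new=(24,9) → blocked by [20,28]×[7,11], reject
7. q=(11,7) nearest=2 d=2 new=(11,7) → add node 4 parent=2 cost=14
8. q=(6,0) nearest=1 d=5 new=(6,0) → add node 5 parent=1 cost=11
9. q=(37,13) nearest=3 d=19 new=(24,9) → blocked by [20,28]×[7,11], reject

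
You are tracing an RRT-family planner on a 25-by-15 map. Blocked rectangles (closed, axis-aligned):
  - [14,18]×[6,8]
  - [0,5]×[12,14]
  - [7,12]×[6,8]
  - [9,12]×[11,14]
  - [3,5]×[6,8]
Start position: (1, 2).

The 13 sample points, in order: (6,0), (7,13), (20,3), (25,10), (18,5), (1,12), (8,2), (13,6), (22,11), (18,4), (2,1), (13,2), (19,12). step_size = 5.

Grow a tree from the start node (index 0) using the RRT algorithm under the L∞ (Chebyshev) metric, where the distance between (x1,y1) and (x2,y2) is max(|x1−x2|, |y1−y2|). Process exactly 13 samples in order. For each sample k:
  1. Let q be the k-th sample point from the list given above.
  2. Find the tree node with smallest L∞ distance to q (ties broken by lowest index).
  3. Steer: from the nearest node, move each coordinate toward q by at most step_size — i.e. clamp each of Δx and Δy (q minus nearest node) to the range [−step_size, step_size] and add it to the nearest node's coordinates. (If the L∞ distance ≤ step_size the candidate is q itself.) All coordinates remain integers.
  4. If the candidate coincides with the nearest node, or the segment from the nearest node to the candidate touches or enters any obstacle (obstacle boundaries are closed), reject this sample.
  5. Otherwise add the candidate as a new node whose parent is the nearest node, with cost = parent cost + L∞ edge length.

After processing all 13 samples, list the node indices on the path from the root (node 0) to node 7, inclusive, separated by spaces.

Path: 0 1 2 3 7

1. q=(6,0) nearest=0 d=5 new=(6,0) → add node 1 parent=0 cost=5
2. q=(7,13) nearest=0 d=11 new=(6,7) → blocked by [3,5]×[6,8], reject
3. q=(20,3) nearest=1 d=14 new=(11,3) → add node 2 parent=1 cost=10
4. q=(25,10) nearest=2 d=14 new=(16,8) → blocked by [14,18]×[6,8], reject
5. q=(18,5) nearest=2 d=7 new=(16,5) → add node 3 parent=2 cost=15
6. q=(1,12) nearest=0 d=10 new=(1,7) → add node 4 parent=0 cost=5
7. q=(8,2) nearest=1 d=2 new=(8,2) → add node 5 parent=1 cost=7
8. q=(13,6) nearest=2 d=3 new=(13,6) → add node 6 parent=2 cost=13
9. q=(22,11) nearest=3 d=6 new=(21,10) → blocked by [14,18]×[6,8], reject
10. q=(18,4) nearest=3 d=2 new=(18,4) → add node 7 parent=3 cost=17
11. q=(2,1) nearest=0 d=1 new=(2,1) → add node 8 parent=0 cost=1
12. q=(13,2) nearest=2 d=2 new=(13,2) → add node 9 parent=2 cost=12
13. q=(19,12) nearest=6 d=6 new=(18,11) → blocked by [14,18]×[6,8], reject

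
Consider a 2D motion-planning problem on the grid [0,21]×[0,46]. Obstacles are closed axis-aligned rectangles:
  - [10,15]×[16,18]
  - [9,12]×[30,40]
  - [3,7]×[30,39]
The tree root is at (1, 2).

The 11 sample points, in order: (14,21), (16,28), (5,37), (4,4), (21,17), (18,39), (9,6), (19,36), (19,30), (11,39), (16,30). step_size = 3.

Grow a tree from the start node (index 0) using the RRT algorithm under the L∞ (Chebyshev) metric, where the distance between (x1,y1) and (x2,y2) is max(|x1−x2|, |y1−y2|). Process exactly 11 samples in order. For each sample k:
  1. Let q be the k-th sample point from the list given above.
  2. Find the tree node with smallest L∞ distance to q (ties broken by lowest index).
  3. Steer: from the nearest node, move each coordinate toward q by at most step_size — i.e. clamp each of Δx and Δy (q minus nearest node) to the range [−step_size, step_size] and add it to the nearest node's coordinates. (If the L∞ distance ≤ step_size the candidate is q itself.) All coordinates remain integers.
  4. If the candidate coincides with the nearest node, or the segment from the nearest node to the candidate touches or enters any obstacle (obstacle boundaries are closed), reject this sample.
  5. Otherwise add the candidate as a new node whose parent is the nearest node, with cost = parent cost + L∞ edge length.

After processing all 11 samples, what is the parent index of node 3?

1. q=(14,21) nearest=0 d=19 new=(4,5) → add node 1 parent=0 cost=3
2. q=(16,28) nearest=1 d=23 new=(7,8) → add node 2 parent=1 cost=6
3. q=(5,37) nearest=2 d=29 new=(5,11) → add node 3 parent=2 cost=9
4. q=(4,4) nearest=1 d=1 new=(4,4) → add node 4 parent=1 cost=4
5. q=(21,17) nearest=2 d=14 new=(10,11) → add node 5 parent=2 cost=9
6. q=(18,39) nearest=3 d=28 new=(8,14) → add node 6 parent=3 cost=12
7. q=(9,6) nearest=2 d=2 new=(9,6) → add node 7 parent=2 cost=8
8. q=(19,36) nearest=6 d=22 new=(11,17) → blocked by [10,15]×[16,18], reject
9. q=(19,30) nearest=6 d=16 new=(11,17) → blocked by [10,15]×[16,18], reject
10. q=(11,39) nearest=6 d=25 new=(11,17) → blocked by [10,15]×[16,18], reject
11. q=(16,30) nearest=6 d=16 new=(11,17) → blocked by [10,15]×[16,18], reject

Parent of node 3: 2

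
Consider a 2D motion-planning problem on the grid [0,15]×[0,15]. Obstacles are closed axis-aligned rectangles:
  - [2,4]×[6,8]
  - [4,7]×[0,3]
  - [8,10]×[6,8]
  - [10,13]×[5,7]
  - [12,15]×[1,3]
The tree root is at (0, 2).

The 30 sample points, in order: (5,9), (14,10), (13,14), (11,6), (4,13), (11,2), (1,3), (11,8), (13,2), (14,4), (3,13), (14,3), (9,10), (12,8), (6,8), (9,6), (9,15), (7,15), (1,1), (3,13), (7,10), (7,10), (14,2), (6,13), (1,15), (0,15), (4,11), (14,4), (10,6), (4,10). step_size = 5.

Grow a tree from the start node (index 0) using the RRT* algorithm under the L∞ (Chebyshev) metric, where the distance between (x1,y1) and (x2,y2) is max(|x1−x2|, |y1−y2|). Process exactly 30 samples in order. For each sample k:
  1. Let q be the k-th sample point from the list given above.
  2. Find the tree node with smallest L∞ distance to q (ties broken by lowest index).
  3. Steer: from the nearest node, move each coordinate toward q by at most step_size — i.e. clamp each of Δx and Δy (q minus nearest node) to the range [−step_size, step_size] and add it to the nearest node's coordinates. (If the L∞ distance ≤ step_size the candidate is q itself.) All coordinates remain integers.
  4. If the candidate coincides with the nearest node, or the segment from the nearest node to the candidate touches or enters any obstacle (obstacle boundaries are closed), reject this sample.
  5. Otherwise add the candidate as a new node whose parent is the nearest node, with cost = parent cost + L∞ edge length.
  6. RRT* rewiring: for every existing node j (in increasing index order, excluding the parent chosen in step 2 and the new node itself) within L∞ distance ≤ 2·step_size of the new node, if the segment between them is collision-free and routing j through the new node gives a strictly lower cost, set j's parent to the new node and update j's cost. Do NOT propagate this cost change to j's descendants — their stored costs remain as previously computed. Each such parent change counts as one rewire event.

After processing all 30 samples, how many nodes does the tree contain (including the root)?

Node count: 17

1. q=(5,9) nearest=0 d=7 new=(5,7) → blocked by [2,4]×[6,8], reject
2. q=(14,10) nearest=0 d=14 new=(5,7) → blocked by [2,4]×[6,8], reject
3. q=(13,14) nearest=0 d=13 new=(5,7) → blocked by [2,4]×[6,8], reject
4. q=(11,6) nearest=0 d=11 new=(5,6) → add node 1 parent=0 cost=5
5. q=(4,13) nearest=1 d=7 new=(4,11) → add node 2 parent=1 cost=10
6. q=(11,2) nearest=1 d=6 new=(10,2) → add node 3 parent=1 cost=10
7. q=(1,3) nearest=0 d=1 new=(1,3) → add node 4 parent=0 cost=1
8. q=(11,8) nearest=1 d=6 new=(10,8) → blocked by [8,10]×[6,8], reject
9. q=(13,2) nearest=3 d=3 new=(13,2) → blocked by [12,15]×[1,3], reject
10. q=(14,4) nearest=3 d=4 new=(14,4) → blocked by [12,15]×[1,3], reject
11. q=(3,13) nearest=2 d=2 new=(3,13) → add node 5 parent=2 cost=12
12. q=(14,3) nearest=3 d=4 new=(14,3) → blocked by [12,15]×[1,3], reject
13. q=(9,10) nearest=1 d=4 new=(9,10) → add node 6 parent=1 cost=9
14. q=(12,8) nearest=6 d=3 new=(12,8) → add node 7 parent=6 cost=12
15. q=(6,8) nearest=1 d=2 new=(6,8) → add node 8 parent=1 cost=7
16. q=(9,6) nearest=7 d=3 new=(9,6) → blocked by [8,10]×[6,8], reject
17. q=(9,15) nearest=2 d=5 new=(9,15) → add node 9 parent=2 cost=15
18. q=(7,15) nearest=9 d=2 new=(7,15) → add node 10 parent=9 cost=17
19. q=(1,1) nearest=0 d=1 new=(1,1) → add node 11 parent=0 cost=1
20. q=(3,13) nearest=5 d=0 → coincident, reject
21. q=(7,10) nearest=6 d=2 new=(7,10) → add node 12 parent=6 cost=11; rewire 10→12 (16<17)
22. q=(7,10) nearest=12 d=0 → coincident, reject
23. q=(14,2) nearest=3 d=4 new=(14,2) → blocked by [12,15]×[1,3], reject
24. q=(6,13) nearest=2 d=2 new=(6,13) → add node 13 parent=2 cost=12; rewire 10→13 (14<16)
25. q=(1,15) nearest=5 d=2 new=(1,15) → add node 14 parent=5 cost=14
26. q=(0,15) nearest=14 d=1 new=(0,15) → add node 15 parent=14 cost=15
27. q=(4,11) nearest=2 d=0 → coincident, reject
28. q=(14,4) nearest=3 d=4 new=(14,4) → blocked by [12,15]×[1,3], reject
29. q=(10,6) nearest=7 d=2 new=(10,6) → blocked by [8,10]×[6,8], reject
30. q=(4,10) nearest=2 d=1 new=(4,10) → add node 16 parent=2 cost=11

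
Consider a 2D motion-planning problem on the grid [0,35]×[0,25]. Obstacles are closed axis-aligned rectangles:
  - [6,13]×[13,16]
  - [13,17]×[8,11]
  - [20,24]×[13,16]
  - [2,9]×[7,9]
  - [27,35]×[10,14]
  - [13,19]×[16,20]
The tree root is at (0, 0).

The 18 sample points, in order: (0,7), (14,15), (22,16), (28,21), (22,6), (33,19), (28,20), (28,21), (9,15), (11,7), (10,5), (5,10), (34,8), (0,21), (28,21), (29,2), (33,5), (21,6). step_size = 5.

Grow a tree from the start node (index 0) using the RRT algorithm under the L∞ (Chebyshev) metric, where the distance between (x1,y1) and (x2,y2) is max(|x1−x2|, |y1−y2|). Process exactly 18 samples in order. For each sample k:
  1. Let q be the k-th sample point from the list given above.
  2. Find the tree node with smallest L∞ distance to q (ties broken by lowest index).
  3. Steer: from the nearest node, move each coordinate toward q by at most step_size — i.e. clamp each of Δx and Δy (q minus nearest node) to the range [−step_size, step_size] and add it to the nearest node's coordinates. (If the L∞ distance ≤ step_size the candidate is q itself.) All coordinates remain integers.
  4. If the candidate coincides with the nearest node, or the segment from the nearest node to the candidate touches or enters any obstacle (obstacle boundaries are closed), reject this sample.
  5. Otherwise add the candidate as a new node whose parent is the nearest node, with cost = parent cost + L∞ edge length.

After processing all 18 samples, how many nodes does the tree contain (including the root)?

1. q=(0,7) nearest=0 d=7 new=(0,5) → add node 1 parent=0 cost=5
2. q=(14,15) nearest=1 d=14 new=(5,10) → blocked by [2,9]×[7,9], reject
3. q=(22,16) nearest=0 d=22 new=(5,5) → add node 2 parent=0 cost=5
4. q=(28,21) nearest=2 d=23 new=(10,10) → blocked by [2,9]×[7,9], reject
5. q=(22,6) nearest=2 d=17 new=(10,6) → add node 3 parent=2 cost=10
6. q=(33,19) nearest=3 d=23 new=(15,11) → blocked by [13,17]×[8,11], reject
7. q=(28,20) nearest=3 d=18 new=(15,11) → blocked by [13,17]×[8,11], reject
8. q=(28,21) nearest=3 d=18 new=(15,11) → blocked by [13,17]×[8,11], reject
9. q=(9,15) nearest=3 d=9 new=(9,11) → add node 4 parent=3 cost=15
10. q=(11,7) nearest=3 d=1 new=(11,7) → add node 5 parent=3 cost=11
11. q=(10,5) nearest=3 d=1 new=(10,5) → add node 6 parent=3 cost=11
12. q=(5,10) nearest=4 d=4 new=(5,10) → add node 7 parent=4 cost=19
13. q=(34,8) nearest=5 d=23 new=(16,8) → blocked by [13,17]×[8,11], reject
14. q=(0,21) nearest=4 d=10 new=(4,16) → blocked by [6,13]×[13,16], reject
15. q=(28,21) nearest=5 d=17 new=(16,12) → blocked by [13,17]×[8,11], reject
16. q=(29,2) nearest=5 d=18 new=(16,2) → add node 8 parent=5 cost=16
17. q=(33,5) nearest=8 d=17 new=(21,5) → add node 9 parent=8 cost=21
18. q=(21,6) nearest=9 d=1 new=(21,6) → add node 10 parent=9 cost=22

Node count: 11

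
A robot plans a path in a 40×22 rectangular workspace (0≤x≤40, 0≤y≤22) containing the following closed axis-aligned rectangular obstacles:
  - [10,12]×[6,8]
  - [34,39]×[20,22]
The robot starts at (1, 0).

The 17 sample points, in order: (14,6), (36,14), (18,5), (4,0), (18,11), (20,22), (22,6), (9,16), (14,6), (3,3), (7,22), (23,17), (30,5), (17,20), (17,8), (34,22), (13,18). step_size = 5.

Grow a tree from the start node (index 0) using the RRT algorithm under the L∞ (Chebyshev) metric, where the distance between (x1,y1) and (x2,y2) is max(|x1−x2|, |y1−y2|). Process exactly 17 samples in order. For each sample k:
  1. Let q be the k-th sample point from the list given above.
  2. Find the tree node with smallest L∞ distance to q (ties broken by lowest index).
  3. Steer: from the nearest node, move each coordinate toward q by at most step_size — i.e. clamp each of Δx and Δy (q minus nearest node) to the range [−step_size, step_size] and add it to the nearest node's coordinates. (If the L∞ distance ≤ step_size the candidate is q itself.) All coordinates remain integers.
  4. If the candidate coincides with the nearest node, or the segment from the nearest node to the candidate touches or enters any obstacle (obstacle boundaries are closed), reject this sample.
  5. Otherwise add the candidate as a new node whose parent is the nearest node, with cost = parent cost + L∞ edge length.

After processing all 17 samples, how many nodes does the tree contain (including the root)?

Node count: 18

1. q=(14,6) nearest=0 d=13 new=(6,5) → add node 1 parent=0 cost=5
2. q=(36,14) nearest=1 d=30 new=(11,10) → add node 2 parent=1 cost=10
3. q=(18,5) nearest=2 d=7 new=(16,5) → add node 3 parent=2 cost=15
4. q=(4,0) nearest=0 d=3 new=(4,0) → add node 4 parent=0 cost=3
5. q=(18,11) nearest=3 d=6 new=(18,10) → add node 5 parent=3 cost=20
6. q=(20,22) nearest=2 d=12 new=(16,15) → add node 6 parent=2 cost=15
7. q=(22,6) nearest=5 d=4 new=(22,6) → add node 7 parent=5 cost=24
8. q=(9,16) nearest=2 d=6 new=(9,15) → add node 8 parent=2 cost=15
9. q=(14,6) nearest=3 d=2 new=(14,6) → add node 9 parent=3 cost=17
10. q=(3,3) nearest=0 d=3 new=(3,3) → add node 10 parent=0 cost=3
11. q=(7,22) nearest=8 d=7 new=(7,20) → add node 11 parent=8 cost=20
12. q=(23,17) nearest=5 d=7 new=(23,15) → add node 12 parent=5 cost=25
13. q=(30,5) nearest=7 d=8 new=(27,5) → add node 13 parent=7 cost=29
14. q=(17,20) nearest=6 d=5 new=(17,20) → add node 14 parent=6 cost=20
15. q=(17,8) nearest=5 d=2 new=(17,8) → add node 15 parent=5 cost=22
16. q=(34,22) nearest=12 d=11 new=(28,20) → add node 16 parent=12 cost=30
17. q=(13,18) nearest=6 d=3 new=(13,18) → add node 17 parent=6 cost=18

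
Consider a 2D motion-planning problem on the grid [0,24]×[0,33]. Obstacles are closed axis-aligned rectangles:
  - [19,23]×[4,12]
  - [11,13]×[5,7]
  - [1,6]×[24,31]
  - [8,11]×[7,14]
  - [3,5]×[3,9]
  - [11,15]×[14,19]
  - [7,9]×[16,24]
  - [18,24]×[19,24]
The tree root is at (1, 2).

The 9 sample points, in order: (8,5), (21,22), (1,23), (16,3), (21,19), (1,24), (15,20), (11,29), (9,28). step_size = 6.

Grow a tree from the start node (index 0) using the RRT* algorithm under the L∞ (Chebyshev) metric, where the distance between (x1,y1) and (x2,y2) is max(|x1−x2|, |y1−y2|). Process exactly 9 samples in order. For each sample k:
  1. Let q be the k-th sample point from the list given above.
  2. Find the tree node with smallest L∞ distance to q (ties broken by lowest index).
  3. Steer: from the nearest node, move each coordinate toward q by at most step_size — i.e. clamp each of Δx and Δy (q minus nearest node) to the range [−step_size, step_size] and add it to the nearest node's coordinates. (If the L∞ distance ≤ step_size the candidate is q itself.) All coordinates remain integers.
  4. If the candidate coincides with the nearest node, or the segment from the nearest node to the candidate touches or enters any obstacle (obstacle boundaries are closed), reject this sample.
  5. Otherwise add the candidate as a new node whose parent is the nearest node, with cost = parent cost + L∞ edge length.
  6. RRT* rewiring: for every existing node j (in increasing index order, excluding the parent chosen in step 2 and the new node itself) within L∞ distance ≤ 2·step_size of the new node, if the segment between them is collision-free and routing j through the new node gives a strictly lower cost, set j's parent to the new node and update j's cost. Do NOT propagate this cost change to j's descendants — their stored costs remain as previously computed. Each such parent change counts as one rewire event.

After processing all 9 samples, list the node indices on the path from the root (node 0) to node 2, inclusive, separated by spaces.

Path: 0 2

1. q=(8,5) nearest=0 d=7 new=(7,5) → blocked by [3,5]×[3,9], reject
2. q=(21,22) nearest=0 d=20 new=(7,8) → blocked by [3,5]×[3,9], reject
3. q=(1,23) nearest=0 d=21 new=(1,8) → add node 1 parent=0 cost=6
4. q=(16,3) nearest=0 d=15 new=(7,3) → add node 2 parent=0 cost=6
5. q=(21,19) nearest=2 d=16 new=(13,9) → blocked by [11,13]×[5,7], reject
6. q=(1,24) nearest=1 d=16 new=(1,14) → add node 3 parent=1 cost=12
7. q=(15,20) nearest=1 d=14 new=(7,14) → add node 4 parent=1 cost=12
8. q=(11,29) nearest=3 d=15 new=(7,20) → blocked by [7,9]×[16,24], reject
9. q=(9,28) nearest=3 d=14 new=(7,20) → blocked by [7,9]×[16,24], reject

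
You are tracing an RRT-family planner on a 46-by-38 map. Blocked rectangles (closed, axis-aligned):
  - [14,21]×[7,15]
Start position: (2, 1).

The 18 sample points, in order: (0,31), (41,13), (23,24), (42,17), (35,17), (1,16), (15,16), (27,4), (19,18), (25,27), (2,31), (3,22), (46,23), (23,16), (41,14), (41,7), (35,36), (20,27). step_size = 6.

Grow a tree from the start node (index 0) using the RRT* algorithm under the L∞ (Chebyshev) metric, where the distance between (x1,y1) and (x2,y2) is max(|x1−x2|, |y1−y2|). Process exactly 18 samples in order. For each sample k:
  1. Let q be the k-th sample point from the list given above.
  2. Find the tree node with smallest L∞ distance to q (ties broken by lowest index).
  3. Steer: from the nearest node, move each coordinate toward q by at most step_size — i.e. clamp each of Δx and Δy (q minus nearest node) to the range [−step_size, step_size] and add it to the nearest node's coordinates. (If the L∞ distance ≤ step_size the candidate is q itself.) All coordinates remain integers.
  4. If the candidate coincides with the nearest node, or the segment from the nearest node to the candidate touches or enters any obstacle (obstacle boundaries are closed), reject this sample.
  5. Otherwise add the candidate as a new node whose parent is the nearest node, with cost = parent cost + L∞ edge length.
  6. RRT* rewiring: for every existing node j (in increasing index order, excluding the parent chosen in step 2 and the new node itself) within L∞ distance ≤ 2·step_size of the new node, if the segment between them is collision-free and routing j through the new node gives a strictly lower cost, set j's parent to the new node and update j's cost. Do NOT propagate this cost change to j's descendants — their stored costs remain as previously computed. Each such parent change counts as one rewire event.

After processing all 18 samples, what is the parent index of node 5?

Parent of node 5: 3

1. q=(0,31) nearest=0 d=30 new=(0,7) → add node 1 parent=0 cost=6
2. q=(41,13) nearest=0 d=39 new=(8,7) → add node 2 parent=0 cost=6
3. q=(23,24) nearest=2 d=17 new=(14,13) → blocked by [14,21]×[7,15], reject
4. q=(42,17) nearest=2 d=34 new=(14,13) → blocked by [14,21]×[7,15], reject
5. q=(35,17) nearest=2 d=27 new=(14,13) → blocked by [14,21]×[7,15], reject
6. q=(1,16) nearest=1 d=9 new=(1,13) → add node 3 parent=1 cost=12
7. q=(15,16) nearest=2 d=9 new=(14,13) → blocked by [14,21]×[7,15], reject
8. q=(27,4) nearest=2 d=19 new=(14,4) → add node 4 parent=2 cost=12
9. q=(19,18) nearest=2 d=11 new=(14,13) → blocked by [14,21]×[7,15], reject
10. q=(25,27) nearest=2 d=20 new=(14,13) → blocked by [14,21]×[7,15], reject
11. q=(2,31) nearest=3 d=18 new=(2,19) → add node 5 parent=3 cost=18
12. q=(3,22) nearest=5 d=3 new=(3,22) → add node 6 parent=5 cost=21
13. q=(46,23) nearest=4 d=32 new=(20,10) → blocked by [14,21]×[7,15], reject
14. q=(23,16) nearest=4 d=12 new=(20,10) → blocked by [14,21]×[7,15], reject
15. q=(41,14) nearest=4 d=27 new=(20,10) → blocked by [14,21]×[7,15], reject
16. q=(41,7) nearest=4 d=27 new=(20,7) → blocked by [14,21]×[7,15], reject
17. q=(35,36) nearest=2 d=29 new=(14,13) → blocked by [14,21]×[7,15], reject
18. q=(20,27) nearest=6 d=17 new=(9,27) → add node 7 parent=6 cost=27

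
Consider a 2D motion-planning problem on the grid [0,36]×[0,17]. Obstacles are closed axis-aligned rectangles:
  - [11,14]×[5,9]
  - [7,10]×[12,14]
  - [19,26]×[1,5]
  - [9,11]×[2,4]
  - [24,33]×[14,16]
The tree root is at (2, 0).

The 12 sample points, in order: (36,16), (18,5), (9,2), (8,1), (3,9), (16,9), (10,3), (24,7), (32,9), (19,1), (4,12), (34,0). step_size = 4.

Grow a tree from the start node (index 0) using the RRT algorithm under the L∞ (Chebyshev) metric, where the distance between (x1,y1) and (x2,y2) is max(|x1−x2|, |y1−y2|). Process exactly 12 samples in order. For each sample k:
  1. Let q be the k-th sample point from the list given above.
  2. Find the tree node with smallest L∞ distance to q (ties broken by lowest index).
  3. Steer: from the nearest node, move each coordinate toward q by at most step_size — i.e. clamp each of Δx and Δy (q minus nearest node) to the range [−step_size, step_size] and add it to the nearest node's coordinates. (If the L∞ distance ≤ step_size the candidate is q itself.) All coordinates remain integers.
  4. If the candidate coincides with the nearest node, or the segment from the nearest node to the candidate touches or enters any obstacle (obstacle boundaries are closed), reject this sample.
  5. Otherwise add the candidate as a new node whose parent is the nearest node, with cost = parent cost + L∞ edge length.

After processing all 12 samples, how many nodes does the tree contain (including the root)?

Node count: 6

1. q=(36,16) nearest=0 d=34 new=(6,4) → add node 1 parent=0 cost=4
2. q=(18,5) nearest=1 d=12 new=(10,5) → add node 2 parent=1 cost=8
3. q=(9,2) nearest=1 d=3 new=(9,2) → blocked by [9,11]×[2,4], reject
4. q=(8,1) nearest=1 d=3 new=(8,1) → add node 3 parent=1 cost=7
5. q=(3,9) nearest=1 d=5 new=(3,8) → add node 4 parent=1 cost=8
6. q=(16,9) nearest=2 d=6 new=(14,9) → blocked by [11,14]×[5,9], reject
7. q=(10,3) nearest=2 d=2 new=(10,3) → blocked by [9,11]×[2,4], reject
8. q=(24,7) nearest=2 d=14 new=(14,7) → blocked by [11,14]×[5,9], reject
9. q=(32,9) nearest=2 d=22 new=(14,9) → blocked by [11,14]×[5,9], reject
10. q=(19,1) nearest=2 d=9 new=(14,1) → blocked by [9,11]×[2,4], reject
11. q=(4,12) nearest=4 d=4 new=(4,12) → add node 5 parent=4 cost=12
12. q=(34,0) nearest=2 d=24 new=(14,1) → blocked by [9,11]×[2,4], reject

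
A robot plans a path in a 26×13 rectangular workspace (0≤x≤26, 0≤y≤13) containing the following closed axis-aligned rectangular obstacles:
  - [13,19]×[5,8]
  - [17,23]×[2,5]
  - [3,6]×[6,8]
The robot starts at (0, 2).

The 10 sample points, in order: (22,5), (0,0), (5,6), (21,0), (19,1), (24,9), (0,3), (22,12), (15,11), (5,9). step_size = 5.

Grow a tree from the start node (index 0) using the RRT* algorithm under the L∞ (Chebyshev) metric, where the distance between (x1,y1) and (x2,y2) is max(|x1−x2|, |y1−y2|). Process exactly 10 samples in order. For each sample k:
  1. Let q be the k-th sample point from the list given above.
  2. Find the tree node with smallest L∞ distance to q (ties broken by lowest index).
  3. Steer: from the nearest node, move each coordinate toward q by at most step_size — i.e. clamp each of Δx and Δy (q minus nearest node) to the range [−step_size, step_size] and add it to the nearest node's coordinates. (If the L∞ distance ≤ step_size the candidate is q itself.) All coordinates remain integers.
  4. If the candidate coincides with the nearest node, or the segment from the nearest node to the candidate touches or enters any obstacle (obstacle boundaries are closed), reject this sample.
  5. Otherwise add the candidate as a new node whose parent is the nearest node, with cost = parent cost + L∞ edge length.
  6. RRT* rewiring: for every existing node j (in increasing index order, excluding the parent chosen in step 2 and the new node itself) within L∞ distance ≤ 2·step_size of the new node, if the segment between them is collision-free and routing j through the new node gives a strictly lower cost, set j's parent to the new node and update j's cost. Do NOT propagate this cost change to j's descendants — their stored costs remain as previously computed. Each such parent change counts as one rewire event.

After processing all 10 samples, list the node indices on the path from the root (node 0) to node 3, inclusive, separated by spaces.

Path: 0 1 3

1. q=(22,5) nearest=0 d=22 new=(5,5) → add node 1 parent=0 cost=5
2. q=(0,0) nearest=0 d=2 new=(0,0) → add node 2 parent=0 cost=2
3. q=(5,6) nearest=1 d=1 new=(5,6) → blocked by [3,6]×[6,8], reject
4. q=(21,0) nearest=1 d=16 new=(10,0) → add node 3 parent=1 cost=10
5. q=(19,1) nearest=3 d=9 new=(15,1) → add node 4 parent=3 cost=15
6. q=(24,9) nearest=4 d=9 new=(20,6) → blocked by [13,19]×[5,8], reject
7. q=(0,3) nearest=0 d=1 new=(0,3) → add node 5 parent=0 cost=1
8. q=(22,12) nearest=4 d=11 new=(20,6) → blocked by [13,19]×[5,8], reject
9. q=(15,11) nearest=1 d=10 new=(10,10) → blocked by [3,6]×[6,8], reject
10. q=(5,9) nearest=1 d=4 new=(5,9) → blocked by [3,6]×[6,8], reject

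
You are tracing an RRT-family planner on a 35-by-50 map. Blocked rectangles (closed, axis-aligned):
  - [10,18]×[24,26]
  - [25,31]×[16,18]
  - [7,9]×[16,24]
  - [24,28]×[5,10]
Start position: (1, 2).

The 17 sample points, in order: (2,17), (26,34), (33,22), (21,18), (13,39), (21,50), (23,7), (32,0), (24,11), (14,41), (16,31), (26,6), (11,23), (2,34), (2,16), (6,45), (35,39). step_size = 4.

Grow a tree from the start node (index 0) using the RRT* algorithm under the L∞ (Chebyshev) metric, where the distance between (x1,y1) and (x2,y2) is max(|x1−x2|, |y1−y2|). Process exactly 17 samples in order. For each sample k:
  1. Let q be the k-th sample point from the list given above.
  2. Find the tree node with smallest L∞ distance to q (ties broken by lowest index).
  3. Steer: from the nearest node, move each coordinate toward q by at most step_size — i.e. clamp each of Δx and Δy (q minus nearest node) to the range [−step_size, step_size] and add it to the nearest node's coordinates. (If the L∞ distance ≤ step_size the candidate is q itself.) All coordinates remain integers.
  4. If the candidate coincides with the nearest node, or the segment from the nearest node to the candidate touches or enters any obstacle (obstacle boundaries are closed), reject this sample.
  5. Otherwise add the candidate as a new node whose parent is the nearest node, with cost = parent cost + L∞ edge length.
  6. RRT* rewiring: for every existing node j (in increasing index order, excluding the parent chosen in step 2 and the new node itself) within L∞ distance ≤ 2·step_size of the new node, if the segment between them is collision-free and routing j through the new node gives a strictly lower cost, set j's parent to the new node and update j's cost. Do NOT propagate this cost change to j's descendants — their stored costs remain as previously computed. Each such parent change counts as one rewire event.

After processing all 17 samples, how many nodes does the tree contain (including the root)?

1. q=(2,17) nearest=0 d=15 new=(2,6) → add node 1 parent=0 cost=4
2. q=(26,34) nearest=1 d=28 new=(6,10) → add node 2 parent=1 cost=8
3. q=(33,22) nearest=2 d=27 new=(10,14) → add node 3 parent=2 cost=12
4. q=(21,18) nearest=3 d=11 new=(14,18) → add node 4 parent=3 cost=16
5. q=(13,39) nearest=4 d=21 new=(13,22) → add node 5 parent=4 cost=20
6. q=(21,50) nearest=5 d=28 new=(17,26) → blocked by [10,18]×[24,26], reject
7. q=(23,7) nearest=4 d=11 new=(18,14) → add node 6 parent=4 cost=20
8. q=(32,0) nearest=6 d=14 new=(22,10) → add node 7 parent=6 cost=24
9. q=(24,11) nearest=7 d=2 new=(24,11) → add node 8 parent=7 cost=26
10. q=(14,41) nearest=5 d=19 new=(14,26) → blocked by [10,18]×[24,26], reject
11. q=(16,31) nearest=5 d=9 new=(16,26) → blocked by [10,18]×[24,26], reject
12. q=(26,6) nearest=7 d=4 new=(26,6) → blocked by [24,28]×[5,10], reject
13. q=(11,23) nearest=5 d=2 new=(11,23) → add node 9 parent=5 cost=22
14. q=(2,34) nearest=9 d=11 new=(7,27) → blocked by [10,18]×[24,26], reject
15. q=(2,16) nearest=2 d=6 new=(2,14) → add node 10 parent=2 cost=12
16. q=(6,45) nearest=9 d=22 new=(7,27) → blocked by [10,18]×[24,26], reject
17. q=(35,39) nearest=4 d=21 new=(18,22) → add node 11 parent=4 cost=20

Node count: 12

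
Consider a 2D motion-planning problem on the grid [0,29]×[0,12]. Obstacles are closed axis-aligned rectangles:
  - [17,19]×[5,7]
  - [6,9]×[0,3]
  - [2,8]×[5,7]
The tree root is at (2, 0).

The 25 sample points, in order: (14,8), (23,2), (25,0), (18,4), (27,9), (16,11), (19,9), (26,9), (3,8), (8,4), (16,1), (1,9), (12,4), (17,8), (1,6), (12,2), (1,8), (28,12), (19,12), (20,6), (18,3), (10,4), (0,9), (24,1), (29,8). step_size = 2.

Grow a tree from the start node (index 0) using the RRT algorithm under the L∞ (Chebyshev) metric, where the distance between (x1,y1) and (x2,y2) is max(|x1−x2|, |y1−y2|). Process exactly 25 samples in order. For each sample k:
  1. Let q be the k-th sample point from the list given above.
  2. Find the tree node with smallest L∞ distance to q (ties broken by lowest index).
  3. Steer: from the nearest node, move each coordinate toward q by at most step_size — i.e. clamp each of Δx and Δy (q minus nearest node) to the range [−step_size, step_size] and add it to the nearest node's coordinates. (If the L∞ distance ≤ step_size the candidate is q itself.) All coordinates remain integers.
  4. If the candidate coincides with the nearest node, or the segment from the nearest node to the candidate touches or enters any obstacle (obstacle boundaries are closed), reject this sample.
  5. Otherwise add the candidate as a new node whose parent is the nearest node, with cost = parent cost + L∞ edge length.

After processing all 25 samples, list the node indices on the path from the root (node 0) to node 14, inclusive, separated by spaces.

Path: 0 1 2 3 4 5 9 10 11 14

1. q=(14,8) nearest=0 d=12 new=(4,2) → add node 1 parent=0 cost=2
2. q=(23,2) nearest=1 d=19 new=(6,2) → blocked by [6,9]×[0,3], reject
3. q=(25,0) nearest=1 d=21 new=(6,0) → blocked by [6,9]×[0,3], reject
4. q=(18,4) nearest=1 d=14 new=(6,4) → add node 2 parent=1 cost=4
5. q=(27,9) nearest=2 d=21 new=(8,6) → blocked by [2,8]×[5,7], reject
6. q=(16,11) nearest=2 d=10 new=(8,6) → blocked by [2,8]×[5,7], reject
7. q=(19,9) nearest=2 d=13 new=(8,6) → blocked by [2,8]×[5,7], reject
8. q=(26,9) nearest=2 d=20 new=(8,6) → blocked by [2,8]×[5,7], reject
9. q=(3,8) nearest=2 d=4 new=(4,6) → blocked by [2,8]×[5,7], reject
10. q=(8,4) nearest=2 d=2 new=(8,4) → add node 3 parent=2 cost=6
11. q=(16,1) nearest=3 d=8 new=(10,2) → blocked by [6,9]×[0,3], reject
12. q=(1,9) nearest=2 d=5 new=(4,6) → blocked by [2,8]×[5,7], reject
13. q=(12,4) nearest=3 d=4 new=(10,4) → add node 4 parent=3 cost=8
14. q=(17,8) nearest=4 d=7 new=(12,6) → add node 5 parent=4 cost=10
15. q=(1,6) nearest=1 d=4 new=(2,4) → add node 6 parent=1 cost=4
16. q=(12,2) nearest=4 d=2 new=(12,2) → add node 7 parent=4 cost=10
17. q=(1,8) nearest=6 d=4 new=(1,6) → add node 8 parent=6 cost=6
18. q=(28,12) nearest=5 d=16 new=(14,8) → add node 9 parent=5 cost=12
19. q=(19,12) nearest=9 d=5 new=(16,10) → add node 10 parent=9 cost=14
20. q=(20,6) nearest=10 d=4 new=(18,8) → add node 11 parent=10 cost=16
21. q=(18,3) nearest=9 d=5 new=(16,6) → add node 12 parent=9 cost=14
22. q=(10,4) nearest=4 d=0 → coincident, reject
23. q=(0,9) nearest=8 d=3 new=(0,8) → add node 13 parent=8 cost=8
24. q=(24,1) nearest=11 d=7 new=(20,6) → blocked by [17,19]×[5,7], reject
25. q=(29,8) nearest=11 d=11 new=(20,8) → add node 14 parent=11 cost=18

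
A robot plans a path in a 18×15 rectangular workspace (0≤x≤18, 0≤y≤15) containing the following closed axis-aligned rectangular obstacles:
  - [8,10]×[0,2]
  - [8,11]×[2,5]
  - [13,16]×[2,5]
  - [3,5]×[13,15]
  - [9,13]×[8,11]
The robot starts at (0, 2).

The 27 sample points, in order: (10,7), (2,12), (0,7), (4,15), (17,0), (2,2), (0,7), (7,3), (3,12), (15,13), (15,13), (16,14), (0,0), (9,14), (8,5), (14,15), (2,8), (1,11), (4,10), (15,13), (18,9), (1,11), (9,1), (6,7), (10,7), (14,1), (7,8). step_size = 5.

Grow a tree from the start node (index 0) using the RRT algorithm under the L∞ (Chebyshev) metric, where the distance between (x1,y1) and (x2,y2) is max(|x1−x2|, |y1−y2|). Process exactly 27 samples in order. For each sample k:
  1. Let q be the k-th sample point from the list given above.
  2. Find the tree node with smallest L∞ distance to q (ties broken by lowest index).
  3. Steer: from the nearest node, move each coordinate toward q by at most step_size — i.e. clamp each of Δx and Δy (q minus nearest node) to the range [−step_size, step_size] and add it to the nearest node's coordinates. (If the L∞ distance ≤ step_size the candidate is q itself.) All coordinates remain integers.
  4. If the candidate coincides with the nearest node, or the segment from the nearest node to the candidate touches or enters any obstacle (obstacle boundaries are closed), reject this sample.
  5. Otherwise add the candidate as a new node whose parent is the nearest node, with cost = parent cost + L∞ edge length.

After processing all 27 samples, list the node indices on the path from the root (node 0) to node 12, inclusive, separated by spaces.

1. q=(10,7) nearest=0 d=10 new=(5,7) → add node 1 parent=0 cost=5
2. q=(2,12) nearest=1 d=5 new=(2,12) → add node 2 parent=1 cost=10
3. q=(0,7) nearest=0 d=5 new=(0,7) → add node 3 parent=0 cost=5
4. q=(4,15) nearest=2 d=3 new=(4,15) → blocked by [3,5]×[13,15], reject
5. q=(17,0) nearest=1 d=12 new=(10,2) → blocked by [8,10]×[0,2], reject
6. q=(2,2) nearest=0 d=2 new=(2,2) → add node 4 parent=0 cost=2
7. q=(0,7) nearest=3 d=0 → coincident, reject
8. q=(7,3) nearest=1 d=4 new=(7,3) → add node 5 parent=1 cost=9
9. q=(3,12) nearest=2 d=1 new=(3,12) → add node 6 parent=2 cost=11
10. q=(15,13) nearest=1 d=10 new=(10,12) → blocked by [9,13]×[8,11], reject
11. q=(15,13) nearest=1 d=10 new=(10,12) → blocked by [9,13]×[8,11], reject
12. q=(16,14) nearest=1 d=11 new=(10,12) → blocked by [9,13]×[8,11], reject
13. q=(0,0) nearest=0 d=2 new=(0,0) → add node 7 parent=0 cost=2
14. q=(9,14) nearest=6 d=6 new=(8,14) → add node 8 parent=6 cost=16
15. q=(8,5) nearest=5 d=2 new=(8,5) → blocked by [8,11]×[2,5], reject
16. q=(14,15) nearest=8 d=6 new=(13,15) → add node 9 parent=8 cost=21
17. q=(2,8) nearest=3 d=2 new=(2,8) → add node 10 parent=3 cost=7
18. q=(1,11) nearest=2 d=1 new=(1,11) → add node 11 parent=2 cost=11
19. q=(4,10) nearest=2 d=2 new=(4,10) → add node 12 parent=2 cost=12
20. q=(15,13) nearest=9 d=2 new=(15,13) → add node 13 parent=9 cost=23
21. q=(18,9) nearest=13 d=4 new=(18,9) → add node 14 parent=13 cost=27
22. q=(1,11) nearest=11 d=0 → coincident, reject
23. q=(9,1) nearest=5 d=2 new=(9,1) → blocked by [8,10]×[0,2], reject
24. q=(6,7) nearest=1 d=1 new=(6,7) → add node 15 parent=1 cost=6
25. q=(10,7) nearest=5 d=4 new=(10,7) → blocked by [8,11]×[2,5], reject
26. q=(14,1) nearest=5 d=7 new=(12,1) → blocked by [8,10]×[0,2], reject
27. q=(7,8) nearest=15 d=1 new=(7,8) → add node 16 parent=15 cost=7

Path: 0 1 2 12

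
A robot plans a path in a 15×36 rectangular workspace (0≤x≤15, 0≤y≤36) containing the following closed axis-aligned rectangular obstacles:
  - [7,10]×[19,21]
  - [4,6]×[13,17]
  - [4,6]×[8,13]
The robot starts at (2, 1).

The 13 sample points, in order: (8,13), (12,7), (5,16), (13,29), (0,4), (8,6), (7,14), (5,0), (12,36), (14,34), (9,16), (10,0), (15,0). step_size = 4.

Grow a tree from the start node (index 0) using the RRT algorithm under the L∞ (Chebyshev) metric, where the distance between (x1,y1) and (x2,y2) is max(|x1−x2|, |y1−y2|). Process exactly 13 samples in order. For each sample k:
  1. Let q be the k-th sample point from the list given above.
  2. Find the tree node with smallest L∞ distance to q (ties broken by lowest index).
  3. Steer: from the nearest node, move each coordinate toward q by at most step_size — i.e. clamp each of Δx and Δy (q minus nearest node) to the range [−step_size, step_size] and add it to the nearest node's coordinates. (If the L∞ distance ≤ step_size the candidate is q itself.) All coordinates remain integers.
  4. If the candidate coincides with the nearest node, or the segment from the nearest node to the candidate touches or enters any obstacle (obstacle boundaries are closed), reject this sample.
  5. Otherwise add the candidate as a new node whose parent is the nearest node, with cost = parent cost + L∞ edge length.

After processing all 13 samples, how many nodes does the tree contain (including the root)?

Node count: 13

1. q=(8,13) nearest=0 d=12 new=(6,5) → add node 1 parent=0 cost=4
2. q=(12,7) nearest=1 d=6 new=(10,7) → add node 2 parent=1 cost=8
3. q=(5,16) nearest=2 d=9 new=(6,11) → blocked by [4,6]×[8,13], reject
4. q=(13,29) nearest=2 d=22 new=(13,11) → add node 3 parent=2 cost=12
5. q=(0,4) nearest=0 d=3 new=(0,4) → add node 4 parent=0 cost=3
6. q=(8,6) nearest=1 d=2 new=(8,6) → add node 5 parent=1 cost=6
7. q=(7,14) nearest=3 d=6 new=(9,14) → add node 6 parent=3 cost=16
8. q=(5,0) nearest=0 d=3 new=(5,0) → add node 7 parent=0 cost=3
9. q=(12,36) nearest=6 d=22 new=(12,18) → add node 8 parent=6 cost=20
10. q=(14,34) nearest=8 d=16 new=(14,22) → add node 9 parent=8 cost=24
11. q=(9,16) nearest=6 d=2 new=(9,16) → add node 10 parent=6 cost=18
12. q=(10,0) nearest=1 d=5 new=(10,1) → add node 11 parent=1 cost=8
13. q=(15,0) nearest=11 d=5 new=(14,0) → add node 12 parent=11 cost=12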